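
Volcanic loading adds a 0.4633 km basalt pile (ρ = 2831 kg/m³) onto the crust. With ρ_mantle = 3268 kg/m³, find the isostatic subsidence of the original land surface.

0.401 km

Subaerial loading: s = t ρ_load / ρ_m.
s = 0.4633 km × 2831/3268 = 0.401 km.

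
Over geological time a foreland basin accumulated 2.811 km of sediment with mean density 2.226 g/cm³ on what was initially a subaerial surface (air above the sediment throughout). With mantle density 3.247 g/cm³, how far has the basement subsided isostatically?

1.93 km

Subaerial load: s = t ρ_sed / ρ_m = 2.811 km × 2.226/3.247 = 1.93 km.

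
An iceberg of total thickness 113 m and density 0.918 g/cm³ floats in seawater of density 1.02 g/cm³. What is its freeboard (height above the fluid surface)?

Floating equilibrium: submerged depth d = t ρ_obj/ρ_fluid = 113 m × 0.918/1.02 = 101.7 m.
Freeboard = t − d = 113 m − 101.7 m = 11.3 m.

11.3 m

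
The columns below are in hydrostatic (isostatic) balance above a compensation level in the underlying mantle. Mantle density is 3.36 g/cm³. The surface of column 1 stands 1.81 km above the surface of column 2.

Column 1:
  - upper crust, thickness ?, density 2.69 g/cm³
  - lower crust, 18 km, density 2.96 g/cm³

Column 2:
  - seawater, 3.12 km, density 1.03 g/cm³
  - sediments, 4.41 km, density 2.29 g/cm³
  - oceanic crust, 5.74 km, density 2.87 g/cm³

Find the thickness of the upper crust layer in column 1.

Take the compensation level at the base of the deeper column (depth z_c below the surface of column 1) and equate Σ ρ_i t_i down to z_c; mantle fills any gap and the z_c terms cancel.
Column 1: x×2.69 + 18×2.96 + (z_c − 18 − x)×3.36
Column 2: 1.81×0 + 3.12×1.03 + 4.41×2.29 + 5.74×2.87 + (z_c − 1.81 − 13.27)×3.36
The z_c×3.36 term appears on both sides and cancels. Collect the known terms of each column as K = Σ(ρt)_known − 3.36 × (depth of known layers): K_1 = 53.28 − 3.36×18 = −7.2; K_2 = 29.7863 − 3.36×(1.81 + 13.27) = −20.8825.
Balance: K_1 − x×(3.36 − 2.69) = K_2, so x = (K_1 − K_2)/(3.36 − 2.69) = 13.6825/0.67 = 20.4 km.

20.4 km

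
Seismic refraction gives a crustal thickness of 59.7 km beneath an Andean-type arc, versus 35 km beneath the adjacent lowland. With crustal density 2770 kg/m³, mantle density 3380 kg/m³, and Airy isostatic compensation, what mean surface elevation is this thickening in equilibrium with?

4.46 km

Excess crust Δ = 59.7 km − 35 km = 24.7 km, split between elevation h and root r with h + r = Δ.
Airy balance ρ_c h = (ρ_m − ρ_c) r gives r = h ρ_c/(ρ_m − ρ_c), so h (1 + ρ_c/(ρ_m − ρ_c)) = Δ, i.e. h = Δ (ρ_m − ρ_c)/ρ_m.
h = 24.7 km × 610/3380 = 4.46 km.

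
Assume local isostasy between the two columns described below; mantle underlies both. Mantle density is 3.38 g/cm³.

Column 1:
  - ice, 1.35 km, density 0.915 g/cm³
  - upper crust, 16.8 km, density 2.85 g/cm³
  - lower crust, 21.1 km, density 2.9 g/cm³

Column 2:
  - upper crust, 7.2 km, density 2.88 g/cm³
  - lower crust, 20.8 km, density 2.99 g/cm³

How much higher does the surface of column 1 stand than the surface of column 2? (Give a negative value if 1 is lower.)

For any compensation level in the mantle, the mantle terms cancel and isostasy reduces to e = (Σt_1 − Σt_2) − (Σ(ρt)_1 − Σ(ρt)_2) / ρ_m.
Σt_1 = 39.25 km; Σt_2 = 28 km; Σ(ρt)_1 = 110.30525; Σ(ρt)_2 = 82.928 (in km·g/cm³).
e = (39.25 − 28) − (110.30525 − 82.928) / 3.38 = 3.15 km.

3.15 km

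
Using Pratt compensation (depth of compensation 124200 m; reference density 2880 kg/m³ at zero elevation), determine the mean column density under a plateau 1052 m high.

2860 kg/m³

Pratt balance: ρ_ref D = ρ (D + h).
ρ = ρ_ref D/(D + h) = 2880 × 124200 m/(124200 m + 1052 m) = 2860 kg/m³.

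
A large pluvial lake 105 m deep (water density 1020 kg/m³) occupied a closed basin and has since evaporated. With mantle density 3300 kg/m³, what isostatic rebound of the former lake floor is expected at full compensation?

32.5 m

u = d ρ_w/ρ_m = 105 m × 1020/3300 = 32.5 m.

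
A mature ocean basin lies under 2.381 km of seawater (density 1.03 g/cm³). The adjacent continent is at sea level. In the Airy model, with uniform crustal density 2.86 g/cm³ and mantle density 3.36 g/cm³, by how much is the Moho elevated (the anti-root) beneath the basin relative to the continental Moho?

Equating mass per unit area of the two columns: replacing crust with seawater at the top is compensated by replacing crust with mantle at the base: d (ρ_c − ρ_w) = a (ρ_m − ρ_c).
a = d (ρ_c − ρ_w)/(ρ_m − ρ_c) = 2.381 km × 1.83/0.5 = 8.71 km.

8.71 km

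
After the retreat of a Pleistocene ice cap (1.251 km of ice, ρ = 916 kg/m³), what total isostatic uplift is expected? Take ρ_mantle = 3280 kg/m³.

Removing the load lets mantle flow back in; uplift u satisfies ρ_ice t = ρ_m u.
u = t ρ_ice/ρ_m = 1.251 km × 916/3280 = 0.349 km.

0.349 km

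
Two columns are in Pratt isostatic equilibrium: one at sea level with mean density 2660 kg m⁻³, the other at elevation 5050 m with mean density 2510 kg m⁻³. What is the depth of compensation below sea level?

84500 m

ρ_ref D = ρ (D + h) → D (ρ_ref − ρ) = ρ h.
D = ρ h/(ρ_ref − ρ) = 2510 × 5050 m/(2660 − 2510) = 84500 m.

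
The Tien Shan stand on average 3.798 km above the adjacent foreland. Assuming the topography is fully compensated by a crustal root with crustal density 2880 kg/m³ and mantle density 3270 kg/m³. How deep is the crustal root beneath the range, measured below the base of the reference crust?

28 km

Isostatic balance requires: the weight of the topography is balanced by the buoyancy of the root, ρ_c h = (ρ_m − ρ_c) r.
r = h · ρ_c / (ρ_m − ρ_c) = 3.798 km × 2880 / (3270 − 2880) = 28 km.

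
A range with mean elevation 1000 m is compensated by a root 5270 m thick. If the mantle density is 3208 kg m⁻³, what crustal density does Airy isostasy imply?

ρ_c h = (ρ_m − ρ_c) r → ρ_c (h + r) = ρ_m r → ρ_c = ρ_m r / (h + r).
ρ_c = 3208 × 5270 m / (1000 m + 5270 m) = 2700 kg m⁻³.

2700 kg m⁻³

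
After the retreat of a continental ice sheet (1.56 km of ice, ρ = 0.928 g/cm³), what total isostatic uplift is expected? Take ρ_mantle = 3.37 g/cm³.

0.43 km

Removing the load lets mantle flow back in; uplift u satisfies ρ_ice t = ρ_m u.
u = t ρ_ice/ρ_m = 1.56 km × 0.928/3.37 = 0.43 km.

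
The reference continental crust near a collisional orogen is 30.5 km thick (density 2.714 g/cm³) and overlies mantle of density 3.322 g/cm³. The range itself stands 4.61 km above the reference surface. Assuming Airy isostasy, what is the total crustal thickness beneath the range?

Root depth r = h ρ_c / (ρ_m − ρ_c) = 4.61 km × 2.714 / 0.608 = 20.58 km.
Total thickness = T + h + r = 30.5 km + 4.61 km + 20.58 km = 55.7 km.

55.7 km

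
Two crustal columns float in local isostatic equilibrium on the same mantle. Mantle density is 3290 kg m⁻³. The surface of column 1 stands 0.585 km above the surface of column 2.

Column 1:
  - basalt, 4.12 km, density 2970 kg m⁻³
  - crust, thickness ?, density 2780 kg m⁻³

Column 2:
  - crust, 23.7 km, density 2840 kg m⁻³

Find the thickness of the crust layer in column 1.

22.1 km

Take the compensation level at the base of the deeper column (depth z_c below the surface of column 1) and equate Σ ρ_i t_i down to z_c; mantle fills any gap and the z_c terms cancel.
Column 1: 4.12×2970 + x×2780 + (z_c − 4.12 − x)×3290
Column 2: 0.585×0 + 23.7×2840 + (z_c − 0.585 − 23.7)×3290
The z_c×3290 term appears on both sides and cancels. Collect the known terms of each column as K = Σ(ρt)_known − 3290 × (depth of known layers): K_1 = 12236.4 − 3290×4.12 = −1318.4; K_2 = 67308 − 3290×(0.585 + 23.7) = −12589.65.
Balance: K_1 − x×(3290 − 2780) = K_2, so x = (K_1 − K_2)/(3290 − 2780) = 11271.2/510 = 22.1 km.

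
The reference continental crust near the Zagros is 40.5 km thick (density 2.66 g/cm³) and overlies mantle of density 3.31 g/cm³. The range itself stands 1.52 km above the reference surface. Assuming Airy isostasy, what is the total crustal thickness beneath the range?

48.2 km

Root depth r = h ρ_c / (ρ_m − ρ_c) = 1.52 km × 2.66 / 0.65 = 6.22 km.
Total thickness = T + h + r = 40.5 km + 1.52 km + 6.22 km = 48.2 km.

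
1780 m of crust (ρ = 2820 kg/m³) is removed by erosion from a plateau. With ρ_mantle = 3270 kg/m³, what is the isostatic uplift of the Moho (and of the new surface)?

Unloading: uplift u = e ρ_c/ρ_m = 1780 m × 2820/3270 = 1540 m.

1540 m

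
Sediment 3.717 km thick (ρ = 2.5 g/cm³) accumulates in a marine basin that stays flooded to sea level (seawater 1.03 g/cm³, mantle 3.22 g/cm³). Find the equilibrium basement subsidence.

2.49 km

Submarine loading: the sediment displaces seawater, and the subsidence is in turn flooded, so s (ρ_m − ρ_w) = t (ρ_sed − ρ_w).
s = 3.717 km × (2.5 − 1.03) / (3.22 − 1.03) = 2.49 km.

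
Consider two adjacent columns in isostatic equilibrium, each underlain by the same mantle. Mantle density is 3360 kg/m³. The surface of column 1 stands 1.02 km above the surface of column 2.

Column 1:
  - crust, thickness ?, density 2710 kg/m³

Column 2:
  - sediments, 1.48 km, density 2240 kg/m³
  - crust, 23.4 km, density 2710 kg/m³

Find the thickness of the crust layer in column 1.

31.2 km

Take the compensation level at the base of the deeper column (depth z_c below the surface of column 1) and equate Σ ρ_i t_i down to z_c; mantle fills any gap and the z_c terms cancel.
Column 1: x×2710 + (z_c − 0 − x)×3360
Column 2: 1.02×0 + 1.48×2240 + 23.4×2710 + (z_c − 1.02 − 24.88)×3360
The z_c×3360 term appears on both sides and cancels. Collect the known terms of each column as K = Σ(ρt)_known − 3360 × (depth of known layers): K_1 = 0 − 3360×0 = 0; K_2 = 66729.2 − 3360×(1.02 + 24.88) = −20294.8.
Balance: K_1 − x×(3360 − 2710) = K_2, so x = (K_1 − K_2)/(3360 − 2710) = 20294.8/650 = 31.2 km.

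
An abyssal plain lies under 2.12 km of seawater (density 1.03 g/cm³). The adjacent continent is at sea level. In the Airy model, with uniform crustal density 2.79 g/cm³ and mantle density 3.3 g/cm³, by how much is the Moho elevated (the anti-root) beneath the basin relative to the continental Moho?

Equating mass per unit area of the two columns: replacing crust with seawater at the top is compensated by replacing crust with mantle at the base: d (ρ_c − ρ_w) = a (ρ_m − ρ_c).
a = d (ρ_c − ρ_w)/(ρ_m − ρ_c) = 2.12 km × 1.76/0.51 = 7.32 km.

7.32 km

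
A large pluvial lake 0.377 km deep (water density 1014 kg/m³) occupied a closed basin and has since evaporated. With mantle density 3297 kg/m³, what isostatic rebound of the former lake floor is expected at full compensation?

0.116 km

u = d ρ_w/ρ_m = 0.377 km × 1014/3297 = 0.116 km.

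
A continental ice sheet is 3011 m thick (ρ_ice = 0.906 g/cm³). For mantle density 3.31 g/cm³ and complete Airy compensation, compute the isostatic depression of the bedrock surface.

Balancing pressure at the compensation depth: the ice load ρ_ice t is balanced by mantle displaced below, ρ_m s.
s = t ρ_ice / ρ_m = 3011 m × 0.906/3.31 = 824 m.

824 m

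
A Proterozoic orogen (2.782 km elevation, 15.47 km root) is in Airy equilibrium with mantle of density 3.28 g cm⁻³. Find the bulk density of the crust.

ρ_c h = (ρ_m − ρ_c) r → ρ_c (h + r) = ρ_m r → ρ_c = ρ_m r / (h + r).
ρ_c = 3.28 × 15.47 km / (2.782 km + 15.47 km) = 2.78 g cm⁻³.

2.78 g cm⁻³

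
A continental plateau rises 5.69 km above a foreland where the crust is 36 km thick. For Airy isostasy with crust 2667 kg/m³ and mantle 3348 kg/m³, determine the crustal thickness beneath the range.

64 km

Root depth r = h ρ_c / (ρ_m − ρ_c) = 5.69 km × 2667 / 681 = 22.28 km.
Total thickness = T + h + r = 36 km + 5.69 km + 22.28 km = 64 km.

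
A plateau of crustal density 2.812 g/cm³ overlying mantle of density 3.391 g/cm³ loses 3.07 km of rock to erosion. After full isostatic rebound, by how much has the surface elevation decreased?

0.524 km

Rebound u = e ρ_c/ρ_m = 3.07 km × 2.812/3.391 = 2.546 km.
Net surface drop = e − u = 3.07 km − 2.546 km = e (ρ_m − ρ_c)/ρ_m = 0.524 km.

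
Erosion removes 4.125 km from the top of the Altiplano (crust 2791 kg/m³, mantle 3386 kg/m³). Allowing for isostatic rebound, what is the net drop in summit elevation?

Rebound u = e ρ_c/ρ_m = 4.125 km × 2791/3386 = 3.4 km.
Net surface drop = e − u = 4.125 km − 3.4 km = e (ρ_m − ρ_c)/ρ_m = 0.725 km.

0.725 km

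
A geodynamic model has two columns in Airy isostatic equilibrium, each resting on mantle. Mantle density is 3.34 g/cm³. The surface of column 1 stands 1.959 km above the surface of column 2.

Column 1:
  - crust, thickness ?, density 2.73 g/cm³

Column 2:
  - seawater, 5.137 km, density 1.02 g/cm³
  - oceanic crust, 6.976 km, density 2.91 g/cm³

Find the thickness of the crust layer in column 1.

35.2 km

Take the compensation level at the base of the deeper column (depth z_c below the surface of column 1) and equate Σ ρ_i t_i down to z_c; mantle fills any gap and the z_c terms cancel.
Column 1: x×2.73 + (z_c − 0 − x)×3.34
Column 2: 1.959×0 + 5.137×1.02 + 6.976×2.91 + (z_c − 1.959 − 12.113)×3.34
The z_c×3.34 term appears on both sides and cancels. Collect the known terms of each column as K = Σ(ρt)_known − 3.34 × (depth of known layers): K_1 = 0 − 3.34×0 = 0; K_2 = 25.5399 − 3.34×(1.959 + 12.113) = −21.46058.
Balance: K_1 − x×(3.34 − 2.73) = K_2, so x = (K_1 − K_2)/(3.34 − 2.73) = 21.4606/0.61 = 35.2 km.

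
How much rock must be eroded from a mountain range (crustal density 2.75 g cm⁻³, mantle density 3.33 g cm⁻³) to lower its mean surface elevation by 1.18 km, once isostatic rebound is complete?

6.77 km

Net drop Δ = e − u = e − e ρ_c/ρ_m = e (ρ_m − ρ_c)/ρ_m.
e = Δ ρ_m/(ρ_m − ρ_c) = 1.18 km × 3.33/0.58 = 6.77 km.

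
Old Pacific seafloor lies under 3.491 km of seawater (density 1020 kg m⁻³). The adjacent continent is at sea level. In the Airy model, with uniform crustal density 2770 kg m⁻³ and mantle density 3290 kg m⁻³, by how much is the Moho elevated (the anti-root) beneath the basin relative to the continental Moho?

Isostatic balance requires: replacing crust with seawater at the top is compensated by replacing crust with mantle at the base: d (ρ_c − ρ_w) = a (ρ_m − ρ_c).
a = d (ρ_c − ρ_w)/(ρ_m − ρ_c) = 3.491 km × 1750/520 = 11.7 km.

11.7 km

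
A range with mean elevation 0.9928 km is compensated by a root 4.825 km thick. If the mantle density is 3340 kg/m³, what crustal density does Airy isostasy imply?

ρ_c h = (ρ_m − ρ_c) r → ρ_c (h + r) = ρ_m r → ρ_c = ρ_m r / (h + r).
ρ_c = 3340 × 4.825 km / (0.9928 km + 4.825 km) = 2770 kg/m³.

2770 kg/m³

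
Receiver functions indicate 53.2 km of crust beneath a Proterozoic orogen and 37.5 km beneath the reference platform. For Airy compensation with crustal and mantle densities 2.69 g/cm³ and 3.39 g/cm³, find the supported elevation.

Excess crust Δ = 53.2 km − 37.5 km = 15.7 km, split between elevation h and root r with h + r = Δ.
Airy balance ρ_c h = (ρ_m − ρ_c) r gives r = h ρ_c/(ρ_m − ρ_c), so h (1 + ρ_c/(ρ_m − ρ_c)) = Δ, i.e. h = Δ (ρ_m − ρ_c)/ρ_m.
h = 15.7 km × 0.7/3.39 = 3.24 km.

3.24 km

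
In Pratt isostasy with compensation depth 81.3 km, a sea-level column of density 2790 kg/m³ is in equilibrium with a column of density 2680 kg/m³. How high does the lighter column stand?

3.34 km

ρ_ref D = ρ (D + h) → h = D (ρ_ref − ρ)/ρ.
h = 81.3 km × (2790 − 2680)/2680 = 3.34 km.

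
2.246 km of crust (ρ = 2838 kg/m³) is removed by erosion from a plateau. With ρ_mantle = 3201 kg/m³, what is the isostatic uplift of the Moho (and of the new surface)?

Unloading: uplift u = e ρ_c/ρ_m = 2.246 km × 2838/3201 = 1.99 km.

1.99 km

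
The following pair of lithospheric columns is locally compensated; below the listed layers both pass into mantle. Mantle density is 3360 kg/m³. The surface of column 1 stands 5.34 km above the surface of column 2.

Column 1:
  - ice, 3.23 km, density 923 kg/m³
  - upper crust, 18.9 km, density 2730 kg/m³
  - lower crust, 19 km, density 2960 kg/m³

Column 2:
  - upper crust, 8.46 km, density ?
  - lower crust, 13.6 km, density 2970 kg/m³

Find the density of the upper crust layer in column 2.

2870 kg/m³

Take the compensation level at the base of the deeper column (depth z_c below the surface of column 1) and equate Σ ρ_i t_i down to z_c; mantle fills any gap and the z_c terms cancel.
Column 1: 3.23×923 + 18.9×2730 + 19×2960 + (z_c − 41.13)×3360
Column 2: 5.34×0 + 8.46×ρ + 13.6×2970 + (z_c − 5.34 − 22.06)×3360
The z_c×3360 term appears on both sides and cancels. Collect the known terms of each column as K = Σ(ρt)_known − 3360 × (depth of known layers): K_1 = 110818.29 − 3360×41.13 = −27378.51; K_2 = 40392 − 3360×(5.34 + 22.06) = −51672.
Balance: K_1 = K_2 + 8.46×ρ, so ρ = (K_1 − K_2)/8.46 = 24293.5/8.46 = 2870 kg/m³.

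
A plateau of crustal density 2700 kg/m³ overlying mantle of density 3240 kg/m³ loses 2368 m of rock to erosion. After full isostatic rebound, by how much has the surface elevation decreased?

Rebound u = e ρ_c/ρ_m = 2368 m × 2700/3240 = 1973 m.
Net surface drop = e − u = 2368 m − 1973 m = e (ρ_m − ρ_c)/ρ_m = 395 m.

395 m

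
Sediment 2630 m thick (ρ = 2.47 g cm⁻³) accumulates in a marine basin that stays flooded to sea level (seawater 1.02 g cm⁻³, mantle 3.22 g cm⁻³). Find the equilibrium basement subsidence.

Submarine loading: the sediment displaces seawater, and the subsidence is in turn flooded, so s (ρ_m − ρ_w) = t (ρ_sed − ρ_w).
s = 2630 m × (2.47 − 1.02) / (3.22 − 1.02) = 1730 m.

1730 m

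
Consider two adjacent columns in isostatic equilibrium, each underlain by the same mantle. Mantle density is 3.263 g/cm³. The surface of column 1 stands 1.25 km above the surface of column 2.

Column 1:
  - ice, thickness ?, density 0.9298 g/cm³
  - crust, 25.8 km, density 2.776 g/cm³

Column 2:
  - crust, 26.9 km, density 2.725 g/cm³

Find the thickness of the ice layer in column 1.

2.57 km

Take the compensation level at the base of the deeper column (depth z_c below the surface of column 1) and equate Σ ρ_i t_i down to z_c; mantle fills any gap and the z_c terms cancel.
Column 1: x×0.9298 + 25.8×2.776 + (z_c − 25.8 − x)×3.263
Column 2: 1.25×0 + 26.9×2.725 + (z_c − 1.25 − 26.9)×3.263
The z_c×3.263 term appears on both sides and cancels. Collect the known terms of each column as K = Σ(ρt)_known − 3.263 × (depth of known layers): K_1 = 71.6208 − 3.263×25.8 = −12.5646; K_2 = 73.3025 − 3.263×(1.25 + 26.9) = −18.55095.
Balance: K_1 − x×(3.263 − 0.9298) = K_2, so x = (K_1 − K_2)/(3.263 − 0.9298) = 5.98635/2.3332 = 2.57 km.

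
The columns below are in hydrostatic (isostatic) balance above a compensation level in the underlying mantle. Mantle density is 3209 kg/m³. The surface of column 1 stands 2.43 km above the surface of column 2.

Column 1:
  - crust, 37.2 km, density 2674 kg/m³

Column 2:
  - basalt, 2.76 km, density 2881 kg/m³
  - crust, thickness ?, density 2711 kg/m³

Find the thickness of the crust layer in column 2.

Take the compensation level at the base of the deeper column (depth z_c below the surface of column 1) and equate Σ ρ_i t_i down to z_c; mantle fills any gap and the z_c terms cancel.
Column 1: 37.2×2674 + (z_c − 37.2)×3209
Column 2: 2.43×0 + 2.76×2881 + x×2711 + (z_c − 2.43 − 2.76 − x)×3209
The z_c×3209 term appears on both sides and cancels. Collect the known terms of each column as K = Σ(ρt)_known − 3209 × (depth of known layers): K_1 = 99472.8 − 3209×37.2 = −19902; K_2 = 7951.56 − 3209×(2.43 + 2.76) = −8703.15.
Balance: K_1 = K_2 − x×(3209 − 2711), so x = (K_2 − K_1)/(3209 − 2711) = 11198.9/498 = 22.5 km.

22.5 km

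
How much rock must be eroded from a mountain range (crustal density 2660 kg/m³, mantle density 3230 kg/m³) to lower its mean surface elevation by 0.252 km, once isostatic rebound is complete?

1.43 km

Net drop Δ = e − u = e − e ρ_c/ρ_m = e (ρ_m − ρ_c)/ρ_m.
e = Δ ρ_m/(ρ_m − ρ_c) = 0.252 km × 3230/570 = 1.43 km.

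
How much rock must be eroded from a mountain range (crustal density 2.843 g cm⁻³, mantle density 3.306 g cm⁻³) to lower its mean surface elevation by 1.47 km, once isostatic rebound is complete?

10.5 km

Net drop Δ = e − u = e − e ρ_c/ρ_m = e (ρ_m − ρ_c)/ρ_m.
e = Δ ρ_m/(ρ_m − ρ_c) = 1.47 km × 3.306/0.463 = 10.5 km.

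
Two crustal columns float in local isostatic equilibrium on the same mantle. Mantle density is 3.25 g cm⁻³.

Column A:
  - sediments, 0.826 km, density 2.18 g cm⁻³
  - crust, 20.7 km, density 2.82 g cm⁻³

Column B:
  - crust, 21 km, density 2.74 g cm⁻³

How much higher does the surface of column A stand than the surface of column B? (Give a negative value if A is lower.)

−0.285 km

For any compensation level in the mantle, the mantle terms cancel and isostasy reduces to e = (Σt_A − Σt_B) − (Σ(ρt)_A − Σ(ρt)_B) / ρ_m.
Σt_A = 21.526 km; Σt_B = 21 km; Σ(ρt)_A = 60.17468; Σ(ρt)_B = 57.54 (in km·g cm⁻³).
e = (21.526 − 21) − (60.17468 − 57.54) / 3.25 = −0.285 km.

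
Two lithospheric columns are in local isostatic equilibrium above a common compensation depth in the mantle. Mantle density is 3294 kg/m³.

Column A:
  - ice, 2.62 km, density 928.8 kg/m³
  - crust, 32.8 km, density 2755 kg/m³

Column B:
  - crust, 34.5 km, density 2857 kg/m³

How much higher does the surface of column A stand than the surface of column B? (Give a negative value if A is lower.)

For any compensation level in the mantle, the mantle terms cancel and isostasy reduces to e = (Σt_A − Σt_B) − (Σ(ρt)_A − Σ(ρt)_B) / ρ_m.
Σt_A = 35.42 km; Σt_B = 34.5 km; Σ(ρt)_A = 92797.456; Σ(ρt)_B = 98566.5 (in km·kg/m³).
e = (35.42 − 34.5) − (92797.456 − 98566.5) / 3294 = 2.67 km.

2.67 km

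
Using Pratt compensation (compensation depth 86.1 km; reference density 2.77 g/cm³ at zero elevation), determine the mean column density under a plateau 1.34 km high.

Pratt balance: ρ_ref D = ρ (D + h).
ρ = ρ_ref D/(D + h) = 2.77 × 86.1 km/(86.1 km + 1.34 km) = 2.73 g/cm³.

2.73 g/cm³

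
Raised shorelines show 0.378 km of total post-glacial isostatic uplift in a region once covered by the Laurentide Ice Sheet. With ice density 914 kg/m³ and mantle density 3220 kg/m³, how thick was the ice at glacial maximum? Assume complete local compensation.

u = t ρ_ice/ρ_m → t = u ρ_m/ρ_ice = 0.378 km × 3220/914 = 1.33 km.

1.33 km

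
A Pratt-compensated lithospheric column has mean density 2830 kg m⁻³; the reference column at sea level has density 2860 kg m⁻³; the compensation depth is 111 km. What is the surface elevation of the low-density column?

ρ_ref D = ρ (D + h) → h = D (ρ_ref − ρ)/ρ.
h = 111 km × (2860 − 2830)/2830 = 1.18 km.

1.18 km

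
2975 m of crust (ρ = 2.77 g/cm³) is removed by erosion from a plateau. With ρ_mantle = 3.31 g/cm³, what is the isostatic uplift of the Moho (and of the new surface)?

Unloading: uplift u = e ρ_c/ρ_m = 2975 m × 2.77/3.31 = 2490 m.

2490 m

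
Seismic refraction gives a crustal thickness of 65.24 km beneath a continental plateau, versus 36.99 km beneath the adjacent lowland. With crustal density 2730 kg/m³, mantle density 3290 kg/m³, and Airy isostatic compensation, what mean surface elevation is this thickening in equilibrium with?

4.81 km

Excess crust Δ = 65.24 km − 36.99 km = 28.25 km, split between elevation h and root r with h + r = Δ.
Airy balance ρ_c h = (ρ_m − ρ_c) r gives r = h ρ_c/(ρ_m − ρ_c), so h (1 + ρ_c/(ρ_m − ρ_c)) = Δ, i.e. h = Δ (ρ_m − ρ_c)/ρ_m.
h = 28.25 km × 560/3290 = 4.81 km.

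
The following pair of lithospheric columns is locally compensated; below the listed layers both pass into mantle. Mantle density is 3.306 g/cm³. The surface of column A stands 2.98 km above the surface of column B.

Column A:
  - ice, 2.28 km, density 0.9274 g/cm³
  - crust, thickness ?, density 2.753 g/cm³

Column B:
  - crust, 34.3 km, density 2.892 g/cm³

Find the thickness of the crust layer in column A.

Take the compensation level at the base of the deeper column (depth z_c below the surface of column A) and equate Σ ρ_i t_i down to z_c; mantle fills any gap and the z_c terms cancel.
Column A: 2.28×0.9274 + x×2.753 + (z_c − 2.28 − x)×3.306
Column B: 2.98×0 + 34.3×2.892 + (z_c − 2.98 − 34.3)×3.306
The z_c×3.306 term appears on both sides and cancels. Collect the known terms of each column as K = Σ(ρt)_known − 3.306 × (depth of known layers): K_A = 2.114472 − 3.306×2.28 = −5.423208; K_B = 99.1956 − 3.306×(2.98 + 34.3) = −24.05208.
Balance: K_A − x×(3.306 − 2.753) = K_B, so x = (K_A − K_B)/(3.306 − 2.753) = 18.6289/0.553 = 33.7 km.

33.7 km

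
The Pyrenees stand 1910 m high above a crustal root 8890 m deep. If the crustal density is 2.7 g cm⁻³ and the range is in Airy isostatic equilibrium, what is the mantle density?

Airy balance: ρ_c h = (ρ_m − ρ_c) r → ρ_m = ρ_c (1 + h/r).
ρ_m = 2.7 × (1 + 1910 m/8890 m) = 3.28 g cm⁻³.

3.28 g cm⁻³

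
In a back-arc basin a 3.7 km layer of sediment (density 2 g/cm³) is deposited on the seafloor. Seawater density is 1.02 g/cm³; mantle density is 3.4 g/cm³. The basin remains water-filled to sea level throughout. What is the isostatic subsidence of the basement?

1.52 km

Submarine loading: the sediment displaces seawater, and the subsidence is in turn flooded, so s (ρ_m − ρ_w) = t (ρ_sed − ρ_w).
s = 3.7 km × (2 − 1.02) / (3.4 − 1.02) = 1.52 km.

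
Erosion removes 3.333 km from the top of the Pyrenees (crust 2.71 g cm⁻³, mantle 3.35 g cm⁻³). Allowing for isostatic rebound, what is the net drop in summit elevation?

Rebound u = e ρ_c/ρ_m = 3.333 km × 2.71/3.35 = 2.696 km.
Net surface drop = e − u = 3.333 km − 2.696 km = e (ρ_m − ρ_c)/ρ_m = 0.637 km.

0.637 km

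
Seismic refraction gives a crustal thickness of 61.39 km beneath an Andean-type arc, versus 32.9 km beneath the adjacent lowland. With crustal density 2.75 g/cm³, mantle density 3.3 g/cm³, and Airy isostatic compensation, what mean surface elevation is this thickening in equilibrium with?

Excess crust Δ = 61.39 km − 32.9 km = 28.49 km, split between elevation h and root r with h + r = Δ.
Airy balance ρ_c h = (ρ_m − ρ_c) r gives r = h ρ_c/(ρ_m − ρ_c), so h (1 + ρ_c/(ρ_m − ρ_c)) = Δ, i.e. h = Δ (ρ_m − ρ_c)/ρ_m.
h = 28.49 km × 0.55/3.3 = 4.75 km.

4.75 km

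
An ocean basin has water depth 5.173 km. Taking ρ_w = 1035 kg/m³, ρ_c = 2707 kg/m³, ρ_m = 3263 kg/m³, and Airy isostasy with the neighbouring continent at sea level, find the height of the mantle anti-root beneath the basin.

In Airy isostatic equilibrium: replacing crust with seawater at the top is compensated by replacing crust with mantle at the base: d (ρ_c − ρ_w) = a (ρ_m − ρ_c).
a = d (ρ_c − ρ_w)/(ρ_m − ρ_c) = 5.173 km × 1672/556 = 15.6 km.

15.6 km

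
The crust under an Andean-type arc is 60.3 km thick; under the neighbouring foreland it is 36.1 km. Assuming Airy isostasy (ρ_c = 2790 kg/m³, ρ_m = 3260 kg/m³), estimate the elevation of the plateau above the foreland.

3.49 km

Excess crust Δ = 60.3 km − 36.1 km = 24.2 km, split between elevation h and root r with h + r = Δ.
Airy balance ρ_c h = (ρ_m − ρ_c) r gives r = h ρ_c/(ρ_m − ρ_c), so h (1 + ρ_c/(ρ_m − ρ_c)) = Δ, i.e. h = Δ (ρ_m − ρ_c)/ρ_m.
h = 24.2 km × 470/3260 = 3.49 km.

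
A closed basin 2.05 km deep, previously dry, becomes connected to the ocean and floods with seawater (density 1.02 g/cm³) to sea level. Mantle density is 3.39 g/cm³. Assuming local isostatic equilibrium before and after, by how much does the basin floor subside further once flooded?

0.882 km

After flooding the water column is d + s deep. Its weight must equal the weight of mantle displaced by the extra subsidence s: (d + s) ρ_w = s ρ_m.
s = d ρ_w / (ρ_m − ρ_w) = 2.05 km × 1.02/(3.39 − 1.02) = 0.882 km.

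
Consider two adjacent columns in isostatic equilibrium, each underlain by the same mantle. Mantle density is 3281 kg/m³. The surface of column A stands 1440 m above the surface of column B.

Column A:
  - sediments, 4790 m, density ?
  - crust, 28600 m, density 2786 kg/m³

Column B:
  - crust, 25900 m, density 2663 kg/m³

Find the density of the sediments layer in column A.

1910 kg/m³

Take the compensation level at the base of the deeper column (depth z_c below the surface of column A) and equate Σ ρ_i t_i down to z_c; mantle fills any gap and the z_c terms cancel.
Column A: 4790×ρ + 28600×2786 + (z_c − 33390)×3281
Column B: 1440×0 + 25900×2663 + (z_c − 1440 − 25900)×3281
The z_c×3281 term appears on both sides and cancels. Collect the known terms of each column as K = Σ(ρt)_known − 3281 × (depth of known layers): K_A = 79679600 − 3281×33390 = −29872990; K_B = 68971700 − 3281×(1440 + 25900) = −20730840.
Balance: K_A + 4790×ρ = K_B, so ρ = (K_B − K_A)/4790 = 9142150/4790 = 1910 kg/m³.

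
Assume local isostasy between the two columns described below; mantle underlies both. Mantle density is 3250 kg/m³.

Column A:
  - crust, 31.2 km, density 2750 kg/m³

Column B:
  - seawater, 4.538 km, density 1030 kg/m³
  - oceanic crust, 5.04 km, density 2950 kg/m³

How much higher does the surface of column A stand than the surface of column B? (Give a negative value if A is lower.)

For any compensation level in the mantle, the mantle terms cancel and isostasy reduces to e = (Σt_A − Σt_B) − (Σ(ρt)_A − Σ(ρt)_B) / ρ_m.
Σt_A = 31.2 km; Σt_B = 9.578 km; Σ(ρt)_A = 85800; Σ(ρt)_B = 19542.14 (in km·kg/m³).
e = (31.2 − 9.578) − (85800 − 19542.14) / 3250 = 1.23 km.

1.23 km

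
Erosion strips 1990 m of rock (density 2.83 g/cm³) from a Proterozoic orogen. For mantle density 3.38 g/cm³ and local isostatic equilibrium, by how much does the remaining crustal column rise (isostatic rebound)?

1670 m

Unloading: uplift u = e ρ_c/ρ_m = 1990 m × 2.83/3.38 = 1670 m.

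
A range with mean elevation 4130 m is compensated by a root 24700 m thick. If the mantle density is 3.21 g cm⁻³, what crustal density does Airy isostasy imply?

ρ_c h = (ρ_m − ρ_c) r → ρ_c (h + r) = ρ_m r → ρ_c = ρ_m r / (h + r).
ρ_c = 3.21 × 24700 m / (4130 m + 24700 m) = 2.75 g cm⁻³.

2.75 g cm⁻³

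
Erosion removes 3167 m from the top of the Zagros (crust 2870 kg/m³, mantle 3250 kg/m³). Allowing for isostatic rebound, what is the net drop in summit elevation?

Rebound u = e ρ_c/ρ_m = 3167 m × 2870/3250 = 2797 m.
Net surface drop = e − u = 3167 m − 2797 m = e (ρ_m − ρ_c)/ρ_m = 370 m.

370 m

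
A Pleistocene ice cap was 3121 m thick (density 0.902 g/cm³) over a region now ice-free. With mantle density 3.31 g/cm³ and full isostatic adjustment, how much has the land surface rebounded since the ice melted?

Removing the load lets mantle flow back in; uplift u satisfies ρ_ice t = ρ_m u.
u = t ρ_ice/ρ_m = 3121 m × 0.902/3.31 = 850 m.

850 m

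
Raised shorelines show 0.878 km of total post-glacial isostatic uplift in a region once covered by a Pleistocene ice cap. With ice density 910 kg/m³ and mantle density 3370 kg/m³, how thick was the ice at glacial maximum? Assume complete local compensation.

3.25 km

u = t ρ_ice/ρ_m → t = u ρ_m/ρ_ice = 0.878 km × 3370/910 = 3.25 km.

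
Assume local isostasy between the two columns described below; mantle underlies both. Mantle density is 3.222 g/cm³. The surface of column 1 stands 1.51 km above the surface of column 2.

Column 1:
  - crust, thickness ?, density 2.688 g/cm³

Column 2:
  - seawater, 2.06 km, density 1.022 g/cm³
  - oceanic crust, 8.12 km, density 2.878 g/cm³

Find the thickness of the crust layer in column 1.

Take the compensation level at the base of the deeper column (depth z_c below the surface of column 1) and equate Σ ρ_i t_i down to z_c; mantle fills any gap and the z_c terms cancel.
Column 1: x×2.688 + (z_c − 0 − x)×3.222
Column 2: 1.51×0 + 2.06×1.022 + 8.12×2.878 + (z_c − 1.51 − 10.18)×3.222
The z_c×3.222 term appears on both sides and cancels. Collect the known terms of each column as K = Σ(ρt)_known − 3.222 × (depth of known layers): K_1 = 0 − 3.222×0 = 0; K_2 = 25.47468 − 3.222×(1.51 + 10.18) = −12.1905.
Balance: K_1 − x×(3.222 − 2.688) = K_2, so x = (K_1 − K_2)/(3.222 − 2.688) = 12.1905/0.534 = 22.8 km.

22.8 km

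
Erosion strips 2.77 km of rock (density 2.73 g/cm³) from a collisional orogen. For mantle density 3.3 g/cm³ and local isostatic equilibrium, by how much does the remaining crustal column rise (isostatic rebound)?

Unloading: uplift u = e ρ_c/ρ_m = 2.77 km × 2.73/3.3 = 2.29 km.

2.29 km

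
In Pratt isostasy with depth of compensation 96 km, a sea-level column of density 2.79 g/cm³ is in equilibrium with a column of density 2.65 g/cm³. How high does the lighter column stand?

5.07 km

ρ_ref D = ρ (D + h) → h = D (ρ_ref − ρ)/ρ.
h = 96 km × (2.79 − 2.65)/2.65 = 5.07 km.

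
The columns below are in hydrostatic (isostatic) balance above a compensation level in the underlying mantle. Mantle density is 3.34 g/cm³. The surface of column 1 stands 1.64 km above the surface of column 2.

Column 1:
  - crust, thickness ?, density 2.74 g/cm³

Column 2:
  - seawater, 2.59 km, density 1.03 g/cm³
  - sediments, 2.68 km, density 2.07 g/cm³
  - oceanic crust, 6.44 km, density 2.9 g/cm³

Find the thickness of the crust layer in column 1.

29.5 km

Take the compensation level at the base of the deeper column (depth z_c below the surface of column 1) and equate Σ ρ_i t_i down to z_c; mantle fills any gap and the z_c terms cancel.
Column 1: x×2.74 + (z_c − 0 − x)×3.34
Column 2: 1.64×0 + 2.59×1.03 + 2.68×2.07 + 6.44×2.9 + (z_c − 1.64 − 11.71)×3.34
The z_c×3.34 term appears on both sides and cancels. Collect the known terms of each column as K = Σ(ρt)_known − 3.34 × (depth of known layers): K_1 = 0 − 3.34×0 = 0; K_2 = 26.8913 − 3.34×(1.64 + 11.71) = −17.6977.
Balance: K_1 − x×(3.34 − 2.74) = K_2, so x = (K_1 − K_2)/(3.34 − 2.74) = 17.6977/0.6 = 29.5 km.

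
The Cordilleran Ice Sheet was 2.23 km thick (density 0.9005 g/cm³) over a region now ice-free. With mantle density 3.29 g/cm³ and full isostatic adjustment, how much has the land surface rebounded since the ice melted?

Removing the load lets mantle flow back in; uplift u satisfies ρ_ice t = ρ_m u.
u = t ρ_ice/ρ_m = 2.23 km × 0.9005/3.29 = 0.61 km.

0.61 km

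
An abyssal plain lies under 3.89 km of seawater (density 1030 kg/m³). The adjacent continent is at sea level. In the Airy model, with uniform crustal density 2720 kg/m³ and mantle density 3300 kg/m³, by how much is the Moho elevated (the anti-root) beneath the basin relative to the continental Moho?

Isostatic balance requires: replacing crust with seawater at the top is compensated by replacing crust with mantle at the base: d (ρ_c − ρ_w) = a (ρ_m − ρ_c).
a = d (ρ_c − ρ_w)/(ρ_m − ρ_c) = 3.89 km × 1690/580 = 11.3 km.

11.3 km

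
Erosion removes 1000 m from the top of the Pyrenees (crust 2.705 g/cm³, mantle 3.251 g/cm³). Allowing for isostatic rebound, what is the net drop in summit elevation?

Rebound u = e ρ_c/ρ_m = 1000 m × 2.705/3.251 = 832.1 m.
Net surface drop = e − u = 1000 m − 832.1 m = e (ρ_m − ρ_c)/ρ_m = 168 m.

168 m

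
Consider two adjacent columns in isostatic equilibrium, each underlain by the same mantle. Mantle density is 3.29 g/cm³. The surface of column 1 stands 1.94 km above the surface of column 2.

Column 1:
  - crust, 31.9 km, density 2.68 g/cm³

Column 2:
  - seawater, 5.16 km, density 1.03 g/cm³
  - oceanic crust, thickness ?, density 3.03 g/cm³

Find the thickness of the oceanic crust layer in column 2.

5.44 km

Take the compensation level at the base of the deeper column (depth z_c below the surface of column 1) and equate Σ ρ_i t_i down to z_c; mantle fills any gap and the z_c terms cancel.
Column 1: 31.9×2.68 + (z_c − 31.9)×3.29
Column 2: 1.94×0 + 5.16×1.03 + x×3.03 + (z_c − 1.94 − 5.16 − x)×3.29
The z_c×3.29 term appears on both sides and cancels. Collect the known terms of each column as K = Σ(ρt)_known − 3.29 × (depth of known layers): K_1 = 85.492 − 3.29×31.9 = −19.459; K_2 = 5.3148 − 3.29×(1.94 + 5.16) = −18.0442.
Balance: K_1 = K_2 − x×(3.29 − 3.03), so x = (K_2 − K_1)/(3.29 − 3.03) = 1.4148/0.26 = 5.44 km.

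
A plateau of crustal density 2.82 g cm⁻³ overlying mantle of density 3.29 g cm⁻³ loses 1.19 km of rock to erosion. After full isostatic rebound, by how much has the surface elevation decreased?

0.17 km

Rebound u = e ρ_c/ρ_m = 1.19 km × 2.82/3.29 = 1.02 km.
Net surface drop = e − u = 1.19 km − 1.02 km = e (ρ_m − ρ_c)/ρ_m = 0.17 km.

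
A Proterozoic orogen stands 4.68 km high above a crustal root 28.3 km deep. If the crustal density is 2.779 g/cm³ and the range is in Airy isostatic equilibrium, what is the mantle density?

3.24 g/cm³

Airy balance: ρ_c h = (ρ_m − ρ_c) r → ρ_m = ρ_c (1 + h/r).
ρ_m = 2.779 × (1 + 4.68 km/28.3 km) = 3.24 g/cm³.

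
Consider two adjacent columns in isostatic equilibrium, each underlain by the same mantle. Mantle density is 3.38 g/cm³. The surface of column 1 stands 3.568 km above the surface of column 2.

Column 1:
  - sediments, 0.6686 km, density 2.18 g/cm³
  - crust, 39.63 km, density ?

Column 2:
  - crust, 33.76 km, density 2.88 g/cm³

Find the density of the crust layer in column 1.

Take the compensation level at the base of the deeper column (depth z_c below the surface of column 1) and equate Σ ρ_i t_i down to z_c; mantle fills any gap and the z_c terms cancel.
Column 1: 0.6686×2.18 + 39.63×ρ + (z_c − 40.2986)×3.38
Column 2: 3.568×0 + 33.76×2.88 + (z_c − 3.568 − 33.76)×3.38
The z_c×3.38 term appears on both sides and cancels. Collect the known terms of each column as K = Σ(ρt)_known − 3.38 × (depth of known layers): K_1 = 1.457548 − 3.38×40.2986 = −134.75172; K_2 = 97.2288 − 3.38×(3.568 + 33.76) = −28.93984.
Balance: K_1 + 39.63×ρ = K_2, so ρ = (K_2 − K_1)/39.63 = 105.812/39.63 = 2.67 g/cm³.

2.67 g/cm³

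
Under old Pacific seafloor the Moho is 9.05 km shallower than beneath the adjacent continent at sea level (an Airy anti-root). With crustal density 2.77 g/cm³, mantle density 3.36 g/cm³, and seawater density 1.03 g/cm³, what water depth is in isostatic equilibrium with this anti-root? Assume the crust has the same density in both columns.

3.07 km

Replacing a thickness d of crust by seawater at the top must be balanced by replacing crust with mantle at the base: d (ρ_c − ρ_w) = a (ρ_m − ρ_c).
d = a (ρ_m − ρ_c)/(ρ_c − ρ_w) = 9.05 km × 0.59/1.74 = 3.07 km.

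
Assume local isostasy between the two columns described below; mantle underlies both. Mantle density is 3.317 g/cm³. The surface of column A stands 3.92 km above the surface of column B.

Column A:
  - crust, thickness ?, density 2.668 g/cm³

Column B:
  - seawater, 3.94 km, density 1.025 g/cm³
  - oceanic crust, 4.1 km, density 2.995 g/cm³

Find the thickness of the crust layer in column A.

Take the compensation level at the base of the deeper column (depth z_c below the surface of column A) and equate Σ ρ_i t_i down to z_c; mantle fills any gap and the z_c terms cancel.
Column A: x×2.668 + (z_c − 0 − x)×3.317
Column B: 3.92×0 + 3.94×1.025 + 4.1×2.995 + (z_c − 3.92 − 8.04)×3.317
The z_c×3.317 term appears on both sides and cancels. Collect the known terms of each column as K = Σ(ρt)_known − 3.317 × (depth of known layers): K_A = 0 − 3.317×0 = 0; K_B = 16.318 − 3.317×(3.92 + 8.04) = −23.35332.
Balance: K_A − x×(3.317 − 2.668) = K_B, so x = (K_A − K_B)/(3.317 − 2.668) = 23.3533/0.649 = 36 km.

36 km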